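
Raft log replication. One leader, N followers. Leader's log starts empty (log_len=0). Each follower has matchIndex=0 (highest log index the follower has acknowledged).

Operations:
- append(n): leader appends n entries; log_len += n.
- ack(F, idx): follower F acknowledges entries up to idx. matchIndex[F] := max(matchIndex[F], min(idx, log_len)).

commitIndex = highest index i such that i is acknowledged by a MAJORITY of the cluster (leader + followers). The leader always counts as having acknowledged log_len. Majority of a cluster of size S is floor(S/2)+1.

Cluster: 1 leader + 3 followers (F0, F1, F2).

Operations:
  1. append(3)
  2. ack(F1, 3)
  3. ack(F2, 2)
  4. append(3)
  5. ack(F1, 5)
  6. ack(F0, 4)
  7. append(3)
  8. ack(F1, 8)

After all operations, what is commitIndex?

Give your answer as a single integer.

Op 1: append 3 -> log_len=3
Op 2: F1 acks idx 3 -> match: F0=0 F1=3 F2=0; commitIndex=0
Op 3: F2 acks idx 2 -> match: F0=0 F1=3 F2=2; commitIndex=2
Op 4: append 3 -> log_len=6
Op 5: F1 acks idx 5 -> match: F0=0 F1=5 F2=2; commitIndex=2
Op 6: F0 acks idx 4 -> match: F0=4 F1=5 F2=2; commitIndex=4
Op 7: append 3 -> log_len=9
Op 8: F1 acks idx 8 -> match: F0=4 F1=8 F2=2; commitIndex=4

Answer: 4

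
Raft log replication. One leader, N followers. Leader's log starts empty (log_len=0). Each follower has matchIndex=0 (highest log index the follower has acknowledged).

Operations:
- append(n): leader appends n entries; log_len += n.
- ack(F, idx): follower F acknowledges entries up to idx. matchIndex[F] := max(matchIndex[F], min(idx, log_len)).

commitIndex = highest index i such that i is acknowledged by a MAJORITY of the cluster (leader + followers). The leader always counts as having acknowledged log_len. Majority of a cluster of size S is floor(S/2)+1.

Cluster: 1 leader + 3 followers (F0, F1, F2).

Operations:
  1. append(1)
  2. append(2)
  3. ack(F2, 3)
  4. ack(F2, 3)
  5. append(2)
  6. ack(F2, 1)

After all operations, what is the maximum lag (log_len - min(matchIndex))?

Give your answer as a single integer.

Answer: 5

Derivation:
Op 1: append 1 -> log_len=1
Op 2: append 2 -> log_len=3
Op 3: F2 acks idx 3 -> match: F0=0 F1=0 F2=3; commitIndex=0
Op 4: F2 acks idx 3 -> match: F0=0 F1=0 F2=3; commitIndex=0
Op 5: append 2 -> log_len=5
Op 6: F2 acks idx 1 -> match: F0=0 F1=0 F2=3; commitIndex=0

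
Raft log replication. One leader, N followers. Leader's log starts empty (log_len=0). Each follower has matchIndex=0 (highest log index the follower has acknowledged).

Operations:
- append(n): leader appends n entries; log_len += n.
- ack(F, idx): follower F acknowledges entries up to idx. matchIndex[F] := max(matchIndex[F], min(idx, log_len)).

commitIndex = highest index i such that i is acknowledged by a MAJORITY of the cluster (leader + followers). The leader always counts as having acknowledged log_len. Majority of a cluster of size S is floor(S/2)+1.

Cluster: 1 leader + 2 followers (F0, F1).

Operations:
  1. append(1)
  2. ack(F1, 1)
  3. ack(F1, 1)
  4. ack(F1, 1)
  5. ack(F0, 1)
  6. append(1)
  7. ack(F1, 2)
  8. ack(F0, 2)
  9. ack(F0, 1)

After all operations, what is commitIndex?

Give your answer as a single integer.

Op 1: append 1 -> log_len=1
Op 2: F1 acks idx 1 -> match: F0=0 F1=1; commitIndex=1
Op 3: F1 acks idx 1 -> match: F0=0 F1=1; commitIndex=1
Op 4: F1 acks idx 1 -> match: F0=0 F1=1; commitIndex=1
Op 5: F0 acks idx 1 -> match: F0=1 F1=1; commitIndex=1
Op 6: append 1 -> log_len=2
Op 7: F1 acks idx 2 -> match: F0=1 F1=2; commitIndex=2
Op 8: F0 acks idx 2 -> match: F0=2 F1=2; commitIndex=2
Op 9: F0 acks idx 1 -> match: F0=2 F1=2; commitIndex=2

Answer: 2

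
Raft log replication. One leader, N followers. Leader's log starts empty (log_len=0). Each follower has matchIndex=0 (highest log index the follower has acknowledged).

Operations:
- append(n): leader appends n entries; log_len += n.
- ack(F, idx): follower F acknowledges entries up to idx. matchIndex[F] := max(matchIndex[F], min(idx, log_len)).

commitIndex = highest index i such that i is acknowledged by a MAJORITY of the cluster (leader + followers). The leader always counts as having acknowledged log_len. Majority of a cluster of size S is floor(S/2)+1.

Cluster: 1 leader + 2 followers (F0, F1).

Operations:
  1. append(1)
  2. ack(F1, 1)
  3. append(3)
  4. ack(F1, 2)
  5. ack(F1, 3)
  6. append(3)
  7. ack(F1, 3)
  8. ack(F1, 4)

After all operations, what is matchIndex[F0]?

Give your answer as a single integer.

Op 1: append 1 -> log_len=1
Op 2: F1 acks idx 1 -> match: F0=0 F1=1; commitIndex=1
Op 3: append 3 -> log_len=4
Op 4: F1 acks idx 2 -> match: F0=0 F1=2; commitIndex=2
Op 5: F1 acks idx 3 -> match: F0=0 F1=3; commitIndex=3
Op 6: append 3 -> log_len=7
Op 7: F1 acks idx 3 -> match: F0=0 F1=3; commitIndex=3
Op 8: F1 acks idx 4 -> match: F0=0 F1=4; commitIndex=4

Answer: 0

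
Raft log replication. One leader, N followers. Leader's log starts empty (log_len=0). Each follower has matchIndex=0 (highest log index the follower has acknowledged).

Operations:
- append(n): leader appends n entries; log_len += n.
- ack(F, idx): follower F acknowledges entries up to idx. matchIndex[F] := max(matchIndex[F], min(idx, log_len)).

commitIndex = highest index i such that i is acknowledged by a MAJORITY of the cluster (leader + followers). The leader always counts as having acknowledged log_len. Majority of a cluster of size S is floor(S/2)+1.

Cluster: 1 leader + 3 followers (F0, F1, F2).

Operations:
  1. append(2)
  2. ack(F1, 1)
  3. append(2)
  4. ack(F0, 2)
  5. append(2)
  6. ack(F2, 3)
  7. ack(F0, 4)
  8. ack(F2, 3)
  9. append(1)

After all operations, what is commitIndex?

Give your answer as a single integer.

Answer: 3

Derivation:
Op 1: append 2 -> log_len=2
Op 2: F1 acks idx 1 -> match: F0=0 F1=1 F2=0; commitIndex=0
Op 3: append 2 -> log_len=4
Op 4: F0 acks idx 2 -> match: F0=2 F1=1 F2=0; commitIndex=1
Op 5: append 2 -> log_len=6
Op 6: F2 acks idx 3 -> match: F0=2 F1=1 F2=3; commitIndex=2
Op 7: F0 acks idx 4 -> match: F0=4 F1=1 F2=3; commitIndex=3
Op 8: F2 acks idx 3 -> match: F0=4 F1=1 F2=3; commitIndex=3
Op 9: append 1 -> log_len=7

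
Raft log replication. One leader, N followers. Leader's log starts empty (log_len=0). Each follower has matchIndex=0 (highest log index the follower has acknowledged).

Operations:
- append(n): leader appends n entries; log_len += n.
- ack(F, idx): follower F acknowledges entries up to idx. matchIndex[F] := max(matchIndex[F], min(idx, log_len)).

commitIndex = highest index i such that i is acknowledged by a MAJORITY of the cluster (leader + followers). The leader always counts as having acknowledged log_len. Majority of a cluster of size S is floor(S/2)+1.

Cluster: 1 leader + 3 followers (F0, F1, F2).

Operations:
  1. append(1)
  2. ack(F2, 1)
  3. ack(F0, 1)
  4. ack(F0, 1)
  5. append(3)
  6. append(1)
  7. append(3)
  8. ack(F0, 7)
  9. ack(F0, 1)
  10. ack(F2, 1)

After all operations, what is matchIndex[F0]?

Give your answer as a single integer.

Answer: 7

Derivation:
Op 1: append 1 -> log_len=1
Op 2: F2 acks idx 1 -> match: F0=0 F1=0 F2=1; commitIndex=0
Op 3: F0 acks idx 1 -> match: F0=1 F1=0 F2=1; commitIndex=1
Op 4: F0 acks idx 1 -> match: F0=1 F1=0 F2=1; commitIndex=1
Op 5: append 3 -> log_len=4
Op 6: append 1 -> log_len=5
Op 7: append 3 -> log_len=8
Op 8: F0 acks idx 7 -> match: F0=7 F1=0 F2=1; commitIndex=1
Op 9: F0 acks idx 1 -> match: F0=7 F1=0 F2=1; commitIndex=1
Op 10: F2 acks idx 1 -> match: F0=7 F1=0 F2=1; commitIndex=1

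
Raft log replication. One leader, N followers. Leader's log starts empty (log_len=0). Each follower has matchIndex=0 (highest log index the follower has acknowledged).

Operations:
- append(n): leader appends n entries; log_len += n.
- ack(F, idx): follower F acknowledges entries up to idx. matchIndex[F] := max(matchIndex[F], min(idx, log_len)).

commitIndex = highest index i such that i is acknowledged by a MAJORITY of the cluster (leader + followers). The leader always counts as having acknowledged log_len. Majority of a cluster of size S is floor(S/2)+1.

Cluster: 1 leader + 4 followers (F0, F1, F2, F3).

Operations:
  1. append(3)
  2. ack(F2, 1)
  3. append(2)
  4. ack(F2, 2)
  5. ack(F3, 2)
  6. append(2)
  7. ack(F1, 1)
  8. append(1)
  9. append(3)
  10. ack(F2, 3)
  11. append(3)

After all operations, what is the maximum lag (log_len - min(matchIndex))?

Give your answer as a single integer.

Answer: 14

Derivation:
Op 1: append 3 -> log_len=3
Op 2: F2 acks idx 1 -> match: F0=0 F1=0 F2=1 F3=0; commitIndex=0
Op 3: append 2 -> log_len=5
Op 4: F2 acks idx 2 -> match: F0=0 F1=0 F2=2 F3=0; commitIndex=0
Op 5: F3 acks idx 2 -> match: F0=0 F1=0 F2=2 F3=2; commitIndex=2
Op 6: append 2 -> log_len=7
Op 7: F1 acks idx 1 -> match: F0=0 F1=1 F2=2 F3=2; commitIndex=2
Op 8: append 1 -> log_len=8
Op 9: append 3 -> log_len=11
Op 10: F2 acks idx 3 -> match: F0=0 F1=1 F2=3 F3=2; commitIndex=2
Op 11: append 3 -> log_len=14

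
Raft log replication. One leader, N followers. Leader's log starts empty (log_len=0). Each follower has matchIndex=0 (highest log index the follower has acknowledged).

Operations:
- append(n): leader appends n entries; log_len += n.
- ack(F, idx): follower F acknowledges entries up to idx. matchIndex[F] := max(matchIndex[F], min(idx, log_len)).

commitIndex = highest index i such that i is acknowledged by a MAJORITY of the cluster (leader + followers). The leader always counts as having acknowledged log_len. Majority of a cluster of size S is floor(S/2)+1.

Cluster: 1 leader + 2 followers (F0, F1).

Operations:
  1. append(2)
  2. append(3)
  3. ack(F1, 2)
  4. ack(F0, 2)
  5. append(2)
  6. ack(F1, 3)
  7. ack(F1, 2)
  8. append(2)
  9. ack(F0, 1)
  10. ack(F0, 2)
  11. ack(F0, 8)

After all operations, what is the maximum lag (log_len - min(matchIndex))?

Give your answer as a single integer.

Answer: 6

Derivation:
Op 1: append 2 -> log_len=2
Op 2: append 3 -> log_len=5
Op 3: F1 acks idx 2 -> match: F0=0 F1=2; commitIndex=2
Op 4: F0 acks idx 2 -> match: F0=2 F1=2; commitIndex=2
Op 5: append 2 -> log_len=7
Op 6: F1 acks idx 3 -> match: F0=2 F1=3; commitIndex=3
Op 7: F1 acks idx 2 -> match: F0=2 F1=3; commitIndex=3
Op 8: append 2 -> log_len=9
Op 9: F0 acks idx 1 -> match: F0=2 F1=3; commitIndex=3
Op 10: F0 acks idx 2 -> match: F0=2 F1=3; commitIndex=3
Op 11: F0 acks idx 8 -> match: F0=8 F1=3; commitIndex=8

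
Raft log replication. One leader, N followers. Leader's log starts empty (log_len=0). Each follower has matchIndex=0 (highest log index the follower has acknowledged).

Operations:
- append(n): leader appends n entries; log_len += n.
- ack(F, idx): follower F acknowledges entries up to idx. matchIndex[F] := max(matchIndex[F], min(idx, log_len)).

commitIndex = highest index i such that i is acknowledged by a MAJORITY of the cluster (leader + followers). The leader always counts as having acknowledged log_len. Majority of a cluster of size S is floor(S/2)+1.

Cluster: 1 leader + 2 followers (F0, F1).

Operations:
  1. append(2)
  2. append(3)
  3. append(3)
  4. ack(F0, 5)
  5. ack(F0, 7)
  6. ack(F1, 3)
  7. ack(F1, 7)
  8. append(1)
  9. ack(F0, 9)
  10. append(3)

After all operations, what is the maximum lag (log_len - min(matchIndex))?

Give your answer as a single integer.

Op 1: append 2 -> log_len=2
Op 2: append 3 -> log_len=5
Op 3: append 3 -> log_len=8
Op 4: F0 acks idx 5 -> match: F0=5 F1=0; commitIndex=5
Op 5: F0 acks idx 7 -> match: F0=7 F1=0; commitIndex=7
Op 6: F1 acks idx 3 -> match: F0=7 F1=3; commitIndex=7
Op 7: F1 acks idx 7 -> match: F0=7 F1=7; commitIndex=7
Op 8: append 1 -> log_len=9
Op 9: F0 acks idx 9 -> match: F0=9 F1=7; commitIndex=9
Op 10: append 3 -> log_len=12

Answer: 5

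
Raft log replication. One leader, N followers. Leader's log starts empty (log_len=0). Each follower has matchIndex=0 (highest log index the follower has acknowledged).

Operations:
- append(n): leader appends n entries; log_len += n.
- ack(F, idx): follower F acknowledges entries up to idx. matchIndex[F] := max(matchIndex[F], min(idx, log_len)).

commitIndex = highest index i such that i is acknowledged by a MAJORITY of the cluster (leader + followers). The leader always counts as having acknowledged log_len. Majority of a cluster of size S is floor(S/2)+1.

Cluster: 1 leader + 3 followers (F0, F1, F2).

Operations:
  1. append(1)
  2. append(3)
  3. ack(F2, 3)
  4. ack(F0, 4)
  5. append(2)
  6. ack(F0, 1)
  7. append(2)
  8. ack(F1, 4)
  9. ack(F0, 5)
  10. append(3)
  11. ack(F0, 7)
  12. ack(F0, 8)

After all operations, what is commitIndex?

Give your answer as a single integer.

Answer: 4

Derivation:
Op 1: append 1 -> log_len=1
Op 2: append 3 -> log_len=4
Op 3: F2 acks idx 3 -> match: F0=0 F1=0 F2=3; commitIndex=0
Op 4: F0 acks idx 4 -> match: F0=4 F1=0 F2=3; commitIndex=3
Op 5: append 2 -> log_len=6
Op 6: F0 acks idx 1 -> match: F0=4 F1=0 F2=3; commitIndex=3
Op 7: append 2 -> log_len=8
Op 8: F1 acks idx 4 -> match: F0=4 F1=4 F2=3; commitIndex=4
Op 9: F0 acks idx 5 -> match: F0=5 F1=4 F2=3; commitIndex=4
Op 10: append 3 -> log_len=11
Op 11: F0 acks idx 7 -> match: F0=7 F1=4 F2=3; commitIndex=4
Op 12: F0 acks idx 8 -> match: F0=8 F1=4 F2=3; commitIndex=4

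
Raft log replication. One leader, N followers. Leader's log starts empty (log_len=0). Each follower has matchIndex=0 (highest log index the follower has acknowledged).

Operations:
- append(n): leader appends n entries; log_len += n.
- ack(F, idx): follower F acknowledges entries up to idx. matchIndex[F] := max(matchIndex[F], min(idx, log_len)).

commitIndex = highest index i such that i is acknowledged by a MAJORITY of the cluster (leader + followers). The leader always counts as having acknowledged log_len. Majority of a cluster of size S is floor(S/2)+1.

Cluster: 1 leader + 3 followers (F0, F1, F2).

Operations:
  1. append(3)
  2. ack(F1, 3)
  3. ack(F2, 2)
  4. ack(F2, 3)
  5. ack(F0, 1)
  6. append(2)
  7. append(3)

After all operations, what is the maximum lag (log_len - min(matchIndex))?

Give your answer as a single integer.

Op 1: append 3 -> log_len=3
Op 2: F1 acks idx 3 -> match: F0=0 F1=3 F2=0; commitIndex=0
Op 3: F2 acks idx 2 -> match: F0=0 F1=3 F2=2; commitIndex=2
Op 4: F2 acks idx 3 -> match: F0=0 F1=3 F2=3; commitIndex=3
Op 5: F0 acks idx 1 -> match: F0=1 F1=3 F2=3; commitIndex=3
Op 6: append 2 -> log_len=5
Op 7: append 3 -> log_len=8

Answer: 7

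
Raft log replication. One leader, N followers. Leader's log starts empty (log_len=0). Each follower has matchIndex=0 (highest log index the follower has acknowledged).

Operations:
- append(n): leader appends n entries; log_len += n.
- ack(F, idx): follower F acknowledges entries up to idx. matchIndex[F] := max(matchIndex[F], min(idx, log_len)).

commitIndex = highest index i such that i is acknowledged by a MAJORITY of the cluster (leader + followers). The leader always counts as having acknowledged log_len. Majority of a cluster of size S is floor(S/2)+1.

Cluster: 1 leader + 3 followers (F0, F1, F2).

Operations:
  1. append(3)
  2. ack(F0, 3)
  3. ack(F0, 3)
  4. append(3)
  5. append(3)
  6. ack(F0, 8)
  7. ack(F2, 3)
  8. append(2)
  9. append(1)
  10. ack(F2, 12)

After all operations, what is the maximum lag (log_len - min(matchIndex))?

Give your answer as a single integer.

Answer: 12

Derivation:
Op 1: append 3 -> log_len=3
Op 2: F0 acks idx 3 -> match: F0=3 F1=0 F2=0; commitIndex=0
Op 3: F0 acks idx 3 -> match: F0=3 F1=0 F2=0; commitIndex=0
Op 4: append 3 -> log_len=6
Op 5: append 3 -> log_len=9
Op 6: F0 acks idx 8 -> match: F0=8 F1=0 F2=0; commitIndex=0
Op 7: F2 acks idx 3 -> match: F0=8 F1=0 F2=3; commitIndex=3
Op 8: append 2 -> log_len=11
Op 9: append 1 -> log_len=12
Op 10: F2 acks idx 12 -> match: F0=8 F1=0 F2=12; commitIndex=8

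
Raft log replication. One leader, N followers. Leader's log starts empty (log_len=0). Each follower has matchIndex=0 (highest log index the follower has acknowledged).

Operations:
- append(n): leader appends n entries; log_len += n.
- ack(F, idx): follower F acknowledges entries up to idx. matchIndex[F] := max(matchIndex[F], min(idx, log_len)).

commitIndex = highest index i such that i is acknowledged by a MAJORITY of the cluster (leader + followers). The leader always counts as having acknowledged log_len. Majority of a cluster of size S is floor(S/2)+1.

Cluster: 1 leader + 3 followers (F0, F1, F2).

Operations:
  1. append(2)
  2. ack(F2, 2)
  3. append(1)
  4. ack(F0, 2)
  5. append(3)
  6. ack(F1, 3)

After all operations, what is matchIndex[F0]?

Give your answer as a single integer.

Answer: 2

Derivation:
Op 1: append 2 -> log_len=2
Op 2: F2 acks idx 2 -> match: F0=0 F1=0 F2=2; commitIndex=0
Op 3: append 1 -> log_len=3
Op 4: F0 acks idx 2 -> match: F0=2 F1=0 F2=2; commitIndex=2
Op 5: append 3 -> log_len=6
Op 6: F1 acks idx 3 -> match: F0=2 F1=3 F2=2; commitIndex=2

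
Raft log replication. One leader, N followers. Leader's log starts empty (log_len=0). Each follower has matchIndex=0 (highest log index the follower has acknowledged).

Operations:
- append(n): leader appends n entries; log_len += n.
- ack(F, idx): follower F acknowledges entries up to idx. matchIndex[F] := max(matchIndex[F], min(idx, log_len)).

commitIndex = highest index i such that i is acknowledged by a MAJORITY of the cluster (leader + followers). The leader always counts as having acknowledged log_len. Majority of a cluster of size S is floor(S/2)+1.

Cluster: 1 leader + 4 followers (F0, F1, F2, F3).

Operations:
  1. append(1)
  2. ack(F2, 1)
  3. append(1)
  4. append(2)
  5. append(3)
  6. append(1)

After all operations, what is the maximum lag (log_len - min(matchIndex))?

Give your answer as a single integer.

Answer: 8

Derivation:
Op 1: append 1 -> log_len=1
Op 2: F2 acks idx 1 -> match: F0=0 F1=0 F2=1 F3=0; commitIndex=0
Op 3: append 1 -> log_len=2
Op 4: append 2 -> log_len=4
Op 5: append 3 -> log_len=7
Op 6: append 1 -> log_len=8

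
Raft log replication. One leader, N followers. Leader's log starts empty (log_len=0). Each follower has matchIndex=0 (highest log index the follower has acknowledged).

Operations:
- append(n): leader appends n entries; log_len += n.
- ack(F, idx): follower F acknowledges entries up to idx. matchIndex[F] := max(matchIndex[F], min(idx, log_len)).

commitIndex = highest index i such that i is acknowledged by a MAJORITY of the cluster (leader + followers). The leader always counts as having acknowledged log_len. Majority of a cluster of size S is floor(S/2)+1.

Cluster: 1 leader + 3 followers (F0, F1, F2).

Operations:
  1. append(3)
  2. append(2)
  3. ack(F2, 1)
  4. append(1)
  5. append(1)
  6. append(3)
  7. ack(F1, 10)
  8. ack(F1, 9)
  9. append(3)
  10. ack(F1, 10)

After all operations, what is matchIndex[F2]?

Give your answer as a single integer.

Op 1: append 3 -> log_len=3
Op 2: append 2 -> log_len=5
Op 3: F2 acks idx 1 -> match: F0=0 F1=0 F2=1; commitIndex=0
Op 4: append 1 -> log_len=6
Op 5: append 1 -> log_len=7
Op 6: append 3 -> log_len=10
Op 7: F1 acks idx 10 -> match: F0=0 F1=10 F2=1; commitIndex=1
Op 8: F1 acks idx 9 -> match: F0=0 F1=10 F2=1; commitIndex=1
Op 9: append 3 -> log_len=13
Op 10: F1 acks idx 10 -> match: F0=0 F1=10 F2=1; commitIndex=1

Answer: 1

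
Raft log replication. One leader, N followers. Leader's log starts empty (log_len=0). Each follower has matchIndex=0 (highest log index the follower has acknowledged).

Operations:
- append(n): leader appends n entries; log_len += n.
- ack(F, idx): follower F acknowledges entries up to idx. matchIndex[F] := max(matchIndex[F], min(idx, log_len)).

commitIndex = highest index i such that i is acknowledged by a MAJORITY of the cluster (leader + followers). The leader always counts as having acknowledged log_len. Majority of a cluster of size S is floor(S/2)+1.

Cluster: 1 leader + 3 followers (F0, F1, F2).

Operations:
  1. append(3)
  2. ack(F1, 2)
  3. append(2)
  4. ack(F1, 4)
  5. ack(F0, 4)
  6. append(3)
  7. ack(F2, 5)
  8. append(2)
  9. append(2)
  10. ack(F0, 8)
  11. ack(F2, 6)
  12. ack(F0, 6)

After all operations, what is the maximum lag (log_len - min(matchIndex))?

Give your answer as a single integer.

Answer: 8

Derivation:
Op 1: append 3 -> log_len=3
Op 2: F1 acks idx 2 -> match: F0=0 F1=2 F2=0; commitIndex=0
Op 3: append 2 -> log_len=5
Op 4: F1 acks idx 4 -> match: F0=0 F1=4 F2=0; commitIndex=0
Op 5: F0 acks idx 4 -> match: F0=4 F1=4 F2=0; commitIndex=4
Op 6: append 3 -> log_len=8
Op 7: F2 acks idx 5 -> match: F0=4 F1=4 F2=5; commitIndex=4
Op 8: append 2 -> log_len=10
Op 9: append 2 -> log_len=12
Op 10: F0 acks idx 8 -> match: F0=8 F1=4 F2=5; commitIndex=5
Op 11: F2 acks idx 6 -> match: F0=8 F1=4 F2=6; commitIndex=6
Op 12: F0 acks idx 6 -> match: F0=8 F1=4 F2=6; commitIndex=6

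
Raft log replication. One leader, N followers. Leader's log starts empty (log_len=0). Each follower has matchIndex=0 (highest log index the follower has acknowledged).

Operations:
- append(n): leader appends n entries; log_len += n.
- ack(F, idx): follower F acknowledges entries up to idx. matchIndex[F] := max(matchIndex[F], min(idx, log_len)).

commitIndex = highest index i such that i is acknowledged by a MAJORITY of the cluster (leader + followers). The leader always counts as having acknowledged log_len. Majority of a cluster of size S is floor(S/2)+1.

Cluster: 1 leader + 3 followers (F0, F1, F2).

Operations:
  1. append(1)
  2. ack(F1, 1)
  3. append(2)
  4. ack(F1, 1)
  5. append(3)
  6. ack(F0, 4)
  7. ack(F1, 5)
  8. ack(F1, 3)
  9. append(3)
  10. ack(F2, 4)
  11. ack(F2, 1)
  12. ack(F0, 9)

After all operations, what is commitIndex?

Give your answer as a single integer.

Op 1: append 1 -> log_len=1
Op 2: F1 acks idx 1 -> match: F0=0 F1=1 F2=0; commitIndex=0
Op 3: append 2 -> log_len=3
Op 4: F1 acks idx 1 -> match: F0=0 F1=1 F2=0; commitIndex=0
Op 5: append 3 -> log_len=6
Op 6: F0 acks idx 4 -> match: F0=4 F1=1 F2=0; commitIndex=1
Op 7: F1 acks idx 5 -> match: F0=4 F1=5 F2=0; commitIndex=4
Op 8: F1 acks idx 3 -> match: F0=4 F1=5 F2=0; commitIndex=4
Op 9: append 3 -> log_len=9
Op 10: F2 acks idx 4 -> match: F0=4 F1=5 F2=4; commitIndex=4
Op 11: F2 acks idx 1 -> match: F0=4 F1=5 F2=4; commitIndex=4
Op 12: F0 acks idx 9 -> match: F0=9 F1=5 F2=4; commitIndex=5

Answer: 5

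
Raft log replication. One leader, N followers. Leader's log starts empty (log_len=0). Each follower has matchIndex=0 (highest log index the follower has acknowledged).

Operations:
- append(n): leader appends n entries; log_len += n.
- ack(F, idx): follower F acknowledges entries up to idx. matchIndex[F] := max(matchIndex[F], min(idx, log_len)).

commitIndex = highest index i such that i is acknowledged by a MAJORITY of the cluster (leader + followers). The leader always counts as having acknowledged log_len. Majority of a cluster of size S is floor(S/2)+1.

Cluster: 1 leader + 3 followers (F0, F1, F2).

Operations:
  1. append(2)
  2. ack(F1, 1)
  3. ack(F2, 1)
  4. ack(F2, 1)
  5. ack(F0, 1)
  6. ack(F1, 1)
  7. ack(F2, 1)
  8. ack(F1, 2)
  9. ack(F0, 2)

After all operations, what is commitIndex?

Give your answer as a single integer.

Answer: 2

Derivation:
Op 1: append 2 -> log_len=2
Op 2: F1 acks idx 1 -> match: F0=0 F1=1 F2=0; commitIndex=0
Op 3: F2 acks idx 1 -> match: F0=0 F1=1 F2=1; commitIndex=1
Op 4: F2 acks idx 1 -> match: F0=0 F1=1 F2=1; commitIndex=1
Op 5: F0 acks idx 1 -> match: F0=1 F1=1 F2=1; commitIndex=1
Op 6: F1 acks idx 1 -> match: F0=1 F1=1 F2=1; commitIndex=1
Op 7: F2 acks idx 1 -> match: F0=1 F1=1 F2=1; commitIndex=1
Op 8: F1 acks idx 2 -> match: F0=1 F1=2 F2=1; commitIndex=1
Op 9: F0 acks idx 2 -> match: F0=2 F1=2 F2=1; commitIndex=2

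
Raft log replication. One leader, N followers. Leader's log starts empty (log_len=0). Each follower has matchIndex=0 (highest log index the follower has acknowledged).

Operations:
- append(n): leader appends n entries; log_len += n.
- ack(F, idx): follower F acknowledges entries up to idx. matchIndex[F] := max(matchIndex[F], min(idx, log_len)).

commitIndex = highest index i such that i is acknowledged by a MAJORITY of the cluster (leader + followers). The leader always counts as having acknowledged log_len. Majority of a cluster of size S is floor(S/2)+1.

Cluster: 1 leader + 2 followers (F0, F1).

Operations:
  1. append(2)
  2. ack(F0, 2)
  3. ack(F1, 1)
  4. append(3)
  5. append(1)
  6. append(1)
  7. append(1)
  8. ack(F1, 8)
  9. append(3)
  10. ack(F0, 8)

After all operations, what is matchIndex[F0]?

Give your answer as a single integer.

Answer: 8

Derivation:
Op 1: append 2 -> log_len=2
Op 2: F0 acks idx 2 -> match: F0=2 F1=0; commitIndex=2
Op 3: F1 acks idx 1 -> match: F0=2 F1=1; commitIndex=2
Op 4: append 3 -> log_len=5
Op 5: append 1 -> log_len=6
Op 6: append 1 -> log_len=7
Op 7: append 1 -> log_len=8
Op 8: F1 acks idx 8 -> match: F0=2 F1=8; commitIndex=8
Op 9: append 3 -> log_len=11
Op 10: F0 acks idx 8 -> match: F0=8 F1=8; commitIndex=8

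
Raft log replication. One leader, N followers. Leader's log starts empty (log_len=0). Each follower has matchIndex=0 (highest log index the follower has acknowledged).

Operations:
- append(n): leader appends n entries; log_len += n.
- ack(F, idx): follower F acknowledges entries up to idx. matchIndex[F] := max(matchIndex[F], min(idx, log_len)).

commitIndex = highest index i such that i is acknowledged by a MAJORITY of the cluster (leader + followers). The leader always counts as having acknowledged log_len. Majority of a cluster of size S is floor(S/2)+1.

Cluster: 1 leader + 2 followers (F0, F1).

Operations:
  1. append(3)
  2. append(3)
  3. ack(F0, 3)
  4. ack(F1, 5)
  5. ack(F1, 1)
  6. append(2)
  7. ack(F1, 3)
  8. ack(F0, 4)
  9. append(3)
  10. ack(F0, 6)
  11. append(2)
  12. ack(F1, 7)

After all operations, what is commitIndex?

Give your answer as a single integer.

Answer: 7

Derivation:
Op 1: append 3 -> log_len=3
Op 2: append 3 -> log_len=6
Op 3: F0 acks idx 3 -> match: F0=3 F1=0; commitIndex=3
Op 4: F1 acks idx 5 -> match: F0=3 F1=5; commitIndex=5
Op 5: F1 acks idx 1 -> match: F0=3 F1=5; commitIndex=5
Op 6: append 2 -> log_len=8
Op 7: F1 acks idx 3 -> match: F0=3 F1=5; commitIndex=5
Op 8: F0 acks idx 4 -> match: F0=4 F1=5; commitIndex=5
Op 9: append 3 -> log_len=11
Op 10: F0 acks idx 6 -> match: F0=6 F1=5; commitIndex=6
Op 11: append 2 -> log_len=13
Op 12: F1 acks idx 7 -> match: F0=6 F1=7; commitIndex=7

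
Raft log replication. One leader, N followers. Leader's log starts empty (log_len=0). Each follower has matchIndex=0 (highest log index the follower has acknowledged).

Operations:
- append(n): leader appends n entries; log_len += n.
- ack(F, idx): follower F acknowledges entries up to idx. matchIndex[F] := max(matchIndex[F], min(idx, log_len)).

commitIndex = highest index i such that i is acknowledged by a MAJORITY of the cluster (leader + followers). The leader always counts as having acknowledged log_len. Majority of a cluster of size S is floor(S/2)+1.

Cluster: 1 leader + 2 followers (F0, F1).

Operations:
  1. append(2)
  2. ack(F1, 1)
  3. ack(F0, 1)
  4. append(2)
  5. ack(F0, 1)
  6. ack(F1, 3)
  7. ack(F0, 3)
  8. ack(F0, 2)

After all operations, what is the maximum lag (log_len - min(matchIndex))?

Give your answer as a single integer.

Op 1: append 2 -> log_len=2
Op 2: F1 acks idx 1 -> match: F0=0 F1=1; commitIndex=1
Op 3: F0 acks idx 1 -> match: F0=1 F1=1; commitIndex=1
Op 4: append 2 -> log_len=4
Op 5: F0 acks idx 1 -> match: F0=1 F1=1; commitIndex=1
Op 6: F1 acks idx 3 -> match: F0=1 F1=3; commitIndex=3
Op 7: F0 acks idx 3 -> match: F0=3 F1=3; commitIndex=3
Op 8: F0 acks idx 2 -> match: F0=3 F1=3; commitIndex=3

Answer: 1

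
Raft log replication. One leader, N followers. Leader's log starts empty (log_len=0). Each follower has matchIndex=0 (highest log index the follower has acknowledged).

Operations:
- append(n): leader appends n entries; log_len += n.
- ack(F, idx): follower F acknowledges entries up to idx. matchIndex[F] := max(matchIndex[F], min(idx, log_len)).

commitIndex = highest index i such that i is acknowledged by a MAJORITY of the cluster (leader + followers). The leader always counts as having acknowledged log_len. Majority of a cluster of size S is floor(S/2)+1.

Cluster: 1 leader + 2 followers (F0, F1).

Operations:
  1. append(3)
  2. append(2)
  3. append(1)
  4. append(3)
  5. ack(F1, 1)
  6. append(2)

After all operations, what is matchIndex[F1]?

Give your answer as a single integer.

Op 1: append 3 -> log_len=3
Op 2: append 2 -> log_len=5
Op 3: append 1 -> log_len=6
Op 4: append 3 -> log_len=9
Op 5: F1 acks idx 1 -> match: F0=0 F1=1; commitIndex=1
Op 6: append 2 -> log_len=11

Answer: 1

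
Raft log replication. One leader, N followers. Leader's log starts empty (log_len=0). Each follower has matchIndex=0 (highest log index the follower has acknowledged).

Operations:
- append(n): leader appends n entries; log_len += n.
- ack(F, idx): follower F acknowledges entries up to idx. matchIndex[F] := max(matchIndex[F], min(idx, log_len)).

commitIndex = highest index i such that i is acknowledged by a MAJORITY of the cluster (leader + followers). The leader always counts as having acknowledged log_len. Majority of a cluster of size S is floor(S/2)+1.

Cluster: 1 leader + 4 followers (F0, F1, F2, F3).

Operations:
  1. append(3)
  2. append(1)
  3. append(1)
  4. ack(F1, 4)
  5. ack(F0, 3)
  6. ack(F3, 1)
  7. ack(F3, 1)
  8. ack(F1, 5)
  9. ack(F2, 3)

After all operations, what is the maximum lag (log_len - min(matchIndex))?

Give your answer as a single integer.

Op 1: append 3 -> log_len=3
Op 2: append 1 -> log_len=4
Op 3: append 1 -> log_len=5
Op 4: F1 acks idx 4 -> match: F0=0 F1=4 F2=0 F3=0; commitIndex=0
Op 5: F0 acks idx 3 -> match: F0=3 F1=4 F2=0 F3=0; commitIndex=3
Op 6: F3 acks idx 1 -> match: F0=3 F1=4 F2=0 F3=1; commitIndex=3
Op 7: F3 acks idx 1 -> match: F0=3 F1=4 F2=0 F3=1; commitIndex=3
Op 8: F1 acks idx 5 -> match: F0=3 F1=5 F2=0 F3=1; commitIndex=3
Op 9: F2 acks idx 3 -> match: F0=3 F1=5 F2=3 F3=1; commitIndex=3

Answer: 4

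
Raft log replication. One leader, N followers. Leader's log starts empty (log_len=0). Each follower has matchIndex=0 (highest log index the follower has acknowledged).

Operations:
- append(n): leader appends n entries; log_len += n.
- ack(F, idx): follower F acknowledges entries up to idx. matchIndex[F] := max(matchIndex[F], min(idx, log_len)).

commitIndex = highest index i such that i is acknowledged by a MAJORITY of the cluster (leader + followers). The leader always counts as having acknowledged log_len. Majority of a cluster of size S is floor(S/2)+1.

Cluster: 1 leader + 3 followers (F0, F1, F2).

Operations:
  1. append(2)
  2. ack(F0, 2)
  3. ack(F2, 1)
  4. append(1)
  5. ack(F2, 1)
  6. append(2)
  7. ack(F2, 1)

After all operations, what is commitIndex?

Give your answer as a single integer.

Op 1: append 2 -> log_len=2
Op 2: F0 acks idx 2 -> match: F0=2 F1=0 F2=0; commitIndex=0
Op 3: F2 acks idx 1 -> match: F0=2 F1=0 F2=1; commitIndex=1
Op 4: append 1 -> log_len=3
Op 5: F2 acks idx 1 -> match: F0=2 F1=0 F2=1; commitIndex=1
Op 6: append 2 -> log_len=5
Op 7: F2 acks idx 1 -> match: F0=2 F1=0 F2=1; commitIndex=1

Answer: 1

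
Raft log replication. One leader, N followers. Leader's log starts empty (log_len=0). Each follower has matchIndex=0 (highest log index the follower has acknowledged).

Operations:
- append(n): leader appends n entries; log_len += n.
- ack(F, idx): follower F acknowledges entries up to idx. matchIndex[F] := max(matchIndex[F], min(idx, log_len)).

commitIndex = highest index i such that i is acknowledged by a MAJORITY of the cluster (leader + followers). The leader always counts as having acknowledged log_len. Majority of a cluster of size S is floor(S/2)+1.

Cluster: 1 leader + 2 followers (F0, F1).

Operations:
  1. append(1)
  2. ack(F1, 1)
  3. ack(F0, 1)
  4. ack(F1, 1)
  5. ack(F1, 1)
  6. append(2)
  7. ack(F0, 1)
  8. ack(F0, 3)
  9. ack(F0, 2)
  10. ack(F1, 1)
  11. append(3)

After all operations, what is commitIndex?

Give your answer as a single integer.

Answer: 3

Derivation:
Op 1: append 1 -> log_len=1
Op 2: F1 acks idx 1 -> match: F0=0 F1=1; commitIndex=1
Op 3: F0 acks idx 1 -> match: F0=1 F1=1; commitIndex=1
Op 4: F1 acks idx 1 -> match: F0=1 F1=1; commitIndex=1
Op 5: F1 acks idx 1 -> match: F0=1 F1=1; commitIndex=1
Op 6: append 2 -> log_len=3
Op 7: F0 acks idx 1 -> match: F0=1 F1=1; commitIndex=1
Op 8: F0 acks idx 3 -> match: F0=3 F1=1; commitIndex=3
Op 9: F0 acks idx 2 -> match: F0=3 F1=1; commitIndex=3
Op 10: F1 acks idx 1 -> match: F0=3 F1=1; commitIndex=3
Op 11: append 3 -> log_len=6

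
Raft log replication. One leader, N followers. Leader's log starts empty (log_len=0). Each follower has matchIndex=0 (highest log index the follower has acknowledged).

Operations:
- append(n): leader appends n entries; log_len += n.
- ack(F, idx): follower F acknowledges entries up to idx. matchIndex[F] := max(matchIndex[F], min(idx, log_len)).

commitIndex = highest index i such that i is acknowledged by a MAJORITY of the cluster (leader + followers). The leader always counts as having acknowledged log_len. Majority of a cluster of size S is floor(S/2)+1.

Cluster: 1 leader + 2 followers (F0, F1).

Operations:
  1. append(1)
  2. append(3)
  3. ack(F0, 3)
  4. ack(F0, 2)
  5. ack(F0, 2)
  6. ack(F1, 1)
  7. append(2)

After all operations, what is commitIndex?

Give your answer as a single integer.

Op 1: append 1 -> log_len=1
Op 2: append 3 -> log_len=4
Op 3: F0 acks idx 3 -> match: F0=3 F1=0; commitIndex=3
Op 4: F0 acks idx 2 -> match: F0=3 F1=0; commitIndex=3
Op 5: F0 acks idx 2 -> match: F0=3 F1=0; commitIndex=3
Op 6: F1 acks idx 1 -> match: F0=3 F1=1; commitIndex=3
Op 7: append 2 -> log_len=6

Answer: 3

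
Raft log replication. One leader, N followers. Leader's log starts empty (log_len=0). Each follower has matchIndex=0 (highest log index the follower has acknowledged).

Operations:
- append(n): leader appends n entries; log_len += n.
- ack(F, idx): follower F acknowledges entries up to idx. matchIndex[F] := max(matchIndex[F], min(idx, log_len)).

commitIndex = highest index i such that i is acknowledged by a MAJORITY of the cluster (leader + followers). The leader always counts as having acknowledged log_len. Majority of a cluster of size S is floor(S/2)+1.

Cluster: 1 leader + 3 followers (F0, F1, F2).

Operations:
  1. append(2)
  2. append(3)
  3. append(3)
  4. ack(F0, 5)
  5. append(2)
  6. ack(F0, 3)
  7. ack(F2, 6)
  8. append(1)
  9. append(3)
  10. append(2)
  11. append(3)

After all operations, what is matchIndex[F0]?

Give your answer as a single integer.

Op 1: append 2 -> log_len=2
Op 2: append 3 -> log_len=5
Op 3: append 3 -> log_len=8
Op 4: F0 acks idx 5 -> match: F0=5 F1=0 F2=0; commitIndex=0
Op 5: append 2 -> log_len=10
Op 6: F0 acks idx 3 -> match: F0=5 F1=0 F2=0; commitIndex=0
Op 7: F2 acks idx 6 -> match: F0=5 F1=0 F2=6; commitIndex=5
Op 8: append 1 -> log_len=11
Op 9: append 3 -> log_len=14
Op 10: append 2 -> log_len=16
Op 11: append 3 -> log_len=19

Answer: 5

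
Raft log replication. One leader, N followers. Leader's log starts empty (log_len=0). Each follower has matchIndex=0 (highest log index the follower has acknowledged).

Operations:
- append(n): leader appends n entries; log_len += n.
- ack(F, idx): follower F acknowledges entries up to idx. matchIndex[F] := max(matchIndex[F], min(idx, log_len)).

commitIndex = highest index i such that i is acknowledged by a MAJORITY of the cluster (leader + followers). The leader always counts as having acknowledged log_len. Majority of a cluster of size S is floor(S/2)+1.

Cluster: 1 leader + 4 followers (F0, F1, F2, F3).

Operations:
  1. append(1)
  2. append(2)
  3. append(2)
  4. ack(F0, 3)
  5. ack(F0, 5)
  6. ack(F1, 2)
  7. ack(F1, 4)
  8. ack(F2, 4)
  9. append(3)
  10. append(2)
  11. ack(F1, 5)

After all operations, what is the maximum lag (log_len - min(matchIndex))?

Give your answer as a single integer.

Answer: 10

Derivation:
Op 1: append 1 -> log_len=1
Op 2: append 2 -> log_len=3
Op 3: append 2 -> log_len=5
Op 4: F0 acks idx 3 -> match: F0=3 F1=0 F2=0 F3=0; commitIndex=0
Op 5: F0 acks idx 5 -> match: F0=5 F1=0 F2=0 F3=0; commitIndex=0
Op 6: F1 acks idx 2 -> match: F0=5 F1=2 F2=0 F3=0; commitIndex=2
Op 7: F1 acks idx 4 -> match: F0=5 F1=4 F2=0 F3=0; commitIndex=4
Op 8: F2 acks idx 4 -> match: F0=5 F1=4 F2=4 F3=0; commitIndex=4
Op 9: append 3 -> log_len=8
Op 10: append 2 -> log_len=10
Op 11: F1 acks idx 5 -> match: F0=5 F1=5 F2=4 F3=0; commitIndex=5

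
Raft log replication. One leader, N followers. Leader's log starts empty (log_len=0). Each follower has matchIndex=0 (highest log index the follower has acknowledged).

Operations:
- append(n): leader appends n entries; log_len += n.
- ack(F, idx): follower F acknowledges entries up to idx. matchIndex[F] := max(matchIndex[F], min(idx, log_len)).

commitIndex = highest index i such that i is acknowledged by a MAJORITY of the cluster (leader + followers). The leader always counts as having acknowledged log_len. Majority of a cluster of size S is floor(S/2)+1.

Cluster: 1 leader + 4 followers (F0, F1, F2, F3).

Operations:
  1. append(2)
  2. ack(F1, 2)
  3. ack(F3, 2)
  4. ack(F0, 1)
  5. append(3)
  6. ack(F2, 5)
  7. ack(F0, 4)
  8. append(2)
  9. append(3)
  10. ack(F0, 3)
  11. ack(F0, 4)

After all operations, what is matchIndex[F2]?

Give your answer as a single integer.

Op 1: append 2 -> log_len=2
Op 2: F1 acks idx 2 -> match: F0=0 F1=2 F2=0 F3=0; commitIndex=0
Op 3: F3 acks idx 2 -> match: F0=0 F1=2 F2=0 F3=2; commitIndex=2
Op 4: F0 acks idx 1 -> match: F0=1 F1=2 F2=0 F3=2; commitIndex=2
Op 5: append 3 -> log_len=5
Op 6: F2 acks idx 5 -> match: F0=1 F1=2 F2=5 F3=2; commitIndex=2
Op 7: F0 acks idx 4 -> match: F0=4 F1=2 F2=5 F3=2; commitIndex=4
Op 8: append 2 -> log_len=7
Op 9: append 3 -> log_len=10
Op 10: F0 acks idx 3 -> match: F0=4 F1=2 F2=5 F3=2; commitIndex=4
Op 11: F0 acks idx 4 -> match: F0=4 F1=2 F2=5 F3=2; commitIndex=4

Answer: 5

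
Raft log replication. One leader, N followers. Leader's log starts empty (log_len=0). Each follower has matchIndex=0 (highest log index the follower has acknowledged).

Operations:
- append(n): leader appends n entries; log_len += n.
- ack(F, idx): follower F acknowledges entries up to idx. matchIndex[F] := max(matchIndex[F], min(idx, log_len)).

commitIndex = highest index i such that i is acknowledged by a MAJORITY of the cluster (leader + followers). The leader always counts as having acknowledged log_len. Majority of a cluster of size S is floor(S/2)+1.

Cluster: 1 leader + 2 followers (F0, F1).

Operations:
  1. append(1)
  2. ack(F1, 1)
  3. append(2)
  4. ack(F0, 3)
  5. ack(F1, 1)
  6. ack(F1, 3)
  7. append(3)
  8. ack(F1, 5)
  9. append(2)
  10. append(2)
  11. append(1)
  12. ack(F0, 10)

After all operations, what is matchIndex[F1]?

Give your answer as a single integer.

Op 1: append 1 -> log_len=1
Op 2: F1 acks idx 1 -> match: F0=0 F1=1; commitIndex=1
Op 3: append 2 -> log_len=3
Op 4: F0 acks idx 3 -> match: F0=3 F1=1; commitIndex=3
Op 5: F1 acks idx 1 -> match: F0=3 F1=1; commitIndex=3
Op 6: F1 acks idx 3 -> match: F0=3 F1=3; commitIndex=3
Op 7: append 3 -> log_len=6
Op 8: F1 acks idx 5 -> match: F0=3 F1=5; commitIndex=5
Op 9: append 2 -> log_len=8
Op 10: append 2 -> log_len=10
Op 11: append 1 -> log_len=11
Op 12: F0 acks idx 10 -> match: F0=10 F1=5; commitIndex=10

Answer: 5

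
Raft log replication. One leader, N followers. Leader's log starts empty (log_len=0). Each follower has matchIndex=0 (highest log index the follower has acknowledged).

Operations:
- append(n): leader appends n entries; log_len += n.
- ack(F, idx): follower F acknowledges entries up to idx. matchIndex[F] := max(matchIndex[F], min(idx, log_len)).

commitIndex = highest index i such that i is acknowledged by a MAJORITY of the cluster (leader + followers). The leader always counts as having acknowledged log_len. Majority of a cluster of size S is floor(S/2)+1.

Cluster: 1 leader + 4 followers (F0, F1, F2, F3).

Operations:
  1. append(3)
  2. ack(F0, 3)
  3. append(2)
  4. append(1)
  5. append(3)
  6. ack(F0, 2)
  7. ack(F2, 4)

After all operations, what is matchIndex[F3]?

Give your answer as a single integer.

Answer: 0

Derivation:
Op 1: append 3 -> log_len=3
Op 2: F0 acks idx 3 -> match: F0=3 F1=0 F2=0 F3=0; commitIndex=0
Op 3: append 2 -> log_len=5
Op 4: append 1 -> log_len=6
Op 5: append 3 -> log_len=9
Op 6: F0 acks idx 2 -> match: F0=3 F1=0 F2=0 F3=0; commitIndex=0
Op 7: F2 acks idx 4 -> match: F0=3 F1=0 F2=4 F3=0; commitIndex=3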